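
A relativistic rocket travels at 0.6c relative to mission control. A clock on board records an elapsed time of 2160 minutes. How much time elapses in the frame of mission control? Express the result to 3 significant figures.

2700 minutes

With β = 0.6, γ = 1/√(1 − 0.6²) = 1/√0.64 = 1.25.
The onboard clock measures proper time, so the interval in the rest frame of mission control is dilated: Δt = γ·Δτ = 1.25 × 2160 minutes = 2700 minutes.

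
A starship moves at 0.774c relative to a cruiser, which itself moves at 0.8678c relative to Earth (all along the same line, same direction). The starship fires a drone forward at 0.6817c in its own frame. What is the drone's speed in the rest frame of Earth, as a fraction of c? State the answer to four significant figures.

0.9966c

Compose velocities in two stages. Stage 1 (into S'): u₁ = (0.6817+0.774)/(1+0.6817×0.774) = 0.95291.
Stage 2 (into S): u = (0.95291+0.8678)/(1+0.95291×0.8678) = 0.99659, so the speed is 0.9966c.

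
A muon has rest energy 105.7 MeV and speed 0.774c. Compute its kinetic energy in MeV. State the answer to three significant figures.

β² = 0.599076, so γ = 1/√0.400924 = 1.57932.
Kinetic energy: K = (γ − 1)mc² = (1.57932 − 1) × 105.7 MeV = 0.57932 × 105.7 = 61.2 MeV.

61.2 MeV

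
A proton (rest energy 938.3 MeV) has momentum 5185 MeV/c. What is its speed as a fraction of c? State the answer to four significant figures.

pc/(mc²) = 5185/938.3 = 5.526 = βγ = β/√(1−β²).
So β² = x²/(1 + x²) with x = 5.526: x² = 30.5367, β² = 30.5367/31.5367 = 0.968291, β = 0.9840.

0.9840c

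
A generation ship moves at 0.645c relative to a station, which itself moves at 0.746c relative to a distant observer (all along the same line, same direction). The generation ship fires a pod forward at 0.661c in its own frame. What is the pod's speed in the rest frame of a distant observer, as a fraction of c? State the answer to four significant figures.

Apply u = (u'+v)/(1+u'v) twice. Pod in the station frame: (0.661+0.645)/(1+0.661·0.645) = 1.306/1.426345 = 0.91563c.
That velocity, transformed to the rest frame of a distant observer: (0.91563+0.746)/(1+0.91563·0.746) = 1.66163/1.68305998 = 0.98727c.

0.9873c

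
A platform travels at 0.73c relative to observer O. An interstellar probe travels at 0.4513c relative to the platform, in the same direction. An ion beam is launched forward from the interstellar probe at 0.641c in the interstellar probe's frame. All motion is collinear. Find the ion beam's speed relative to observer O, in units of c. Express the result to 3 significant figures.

0.975c

Apply u = (u'+v)/(1+u'v) twice. Ion beam in the platform frame: (0.641+0.4513)/(1+0.641·0.4513) = 1.0923/1.2892833 = 0.84721c.
That velocity, transformed to the rest frame of observer O: (0.84721+0.73)/(1+0.84721·0.73) = 1.57721/1.6184633 = 0.97451c.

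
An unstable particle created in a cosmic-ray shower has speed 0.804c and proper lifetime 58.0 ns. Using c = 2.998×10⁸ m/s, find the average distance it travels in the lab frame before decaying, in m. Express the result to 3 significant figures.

Lorentz factor: γ = (1 − 0.646416)^(−1/2) = 1.6817.
Lab-frame lifetime: Δt = γτ = 1.6817 × 58.0 ns = 97.539 ns.
Distance: d = vΔt = 0.804 × 2.998×10⁸ m/s × 9.7539×10^-8 s = 23.5 m.

23.5 m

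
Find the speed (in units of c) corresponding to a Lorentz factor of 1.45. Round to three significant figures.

0.724c

β = √(1 − 1/γ²) = √(1 − 1/2.1025) = √0.524376 = 0.724.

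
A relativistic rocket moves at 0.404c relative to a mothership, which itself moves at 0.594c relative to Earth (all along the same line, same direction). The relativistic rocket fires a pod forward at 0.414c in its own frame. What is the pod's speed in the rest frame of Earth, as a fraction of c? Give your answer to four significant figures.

0.9142c

Compose velocities in two stages. Stage 1 (into S'): u₁ = (0.414+0.404)/(1+0.414×0.404) = 0.70079.
Stage 2 (into S): u = (0.70079+0.594)/(1+0.70079×0.594) = 0.91423, so the speed is 0.9142c.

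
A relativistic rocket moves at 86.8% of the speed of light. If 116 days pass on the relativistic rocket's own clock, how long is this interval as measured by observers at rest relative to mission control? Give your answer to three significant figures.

β² = 0.753424, so γ = 1/√0.246576 = 2.0138.
The onboard clock measures proper time, so the interval in the rest frame of mission control is dilated: Δt = γ·Δτ = 2.0138 × 116 days = 234 days.

234 days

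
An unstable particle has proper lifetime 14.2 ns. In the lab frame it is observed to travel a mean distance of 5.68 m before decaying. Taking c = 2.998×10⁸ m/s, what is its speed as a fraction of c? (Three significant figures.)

0.800c

d = βγcτ ⇒ βγ = d/(cτ) = 5.680 m / (4.25716 m) = 1.3342.
β = (βγ)/√(1+(βγ)²) = 1.3342/√2.78009 = 0.800.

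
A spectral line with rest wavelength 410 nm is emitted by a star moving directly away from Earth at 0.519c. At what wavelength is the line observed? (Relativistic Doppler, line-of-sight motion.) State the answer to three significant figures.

Relativistic Doppler for wavelength: λ_obs = λ_src · √((1+β)/(1−β)).
With β = 0.519: factor = √(1.519/0.481) = 1.7771.
λ_obs = 410 × 1.7771 = 729 nm.

729 nm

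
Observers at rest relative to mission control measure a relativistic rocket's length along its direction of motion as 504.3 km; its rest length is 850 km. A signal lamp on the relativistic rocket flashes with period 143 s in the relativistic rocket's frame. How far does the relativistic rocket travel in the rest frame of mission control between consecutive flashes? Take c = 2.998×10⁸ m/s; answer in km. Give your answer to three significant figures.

5.82×10^7 km

Length contraction gives γ = L₀/L = 850/504.3 = 1.6855.
β = √(1 − 1/γ²) = 0.80498. Lab-frame period = γτ = 1.6855×143 s = 241.03 s. Distance = βc × γτ = 0.80498 × 2.998×10⁸ m/s × 241.03 s = 5.8168×10^10 m = 5.82×10^7 km.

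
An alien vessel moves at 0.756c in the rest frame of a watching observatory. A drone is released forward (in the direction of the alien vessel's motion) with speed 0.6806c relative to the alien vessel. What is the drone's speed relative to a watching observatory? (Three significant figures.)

0.949c

In units of c, u = (u' + v)/(1 + u'v) with u' = 0.6806 and v = 0.756.
Numerator: 0.6806 + 0.756 = 1.4366. Denominator: 1 + (0.6806)(0.756) = 1.5145336.
u = 1.4366/1.5145336 = 0.94854, so the speed is 0.949c.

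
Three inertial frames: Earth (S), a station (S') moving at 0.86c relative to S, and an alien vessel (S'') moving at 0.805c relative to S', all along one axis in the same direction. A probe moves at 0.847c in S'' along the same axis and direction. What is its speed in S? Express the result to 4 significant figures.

0.9987c

Compose velocities in two stages. Stage 1 (into S'): u₁ = (0.847+0.805)/(1+0.847×0.805) = 0.98226.
Stage 2 (into S): u = (0.98226+0.86)/(1+0.98226×0.86) = 0.99865, so the speed is 0.9987c.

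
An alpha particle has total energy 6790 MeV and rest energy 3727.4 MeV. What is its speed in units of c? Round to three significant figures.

0.836c

Total energy E = γmc² gives γ = 6790/3727.4 = 1.8216.
Hence β = √(1 − 1/γ²) = √(1 − 0.301366) = √0.698634 = 0.836.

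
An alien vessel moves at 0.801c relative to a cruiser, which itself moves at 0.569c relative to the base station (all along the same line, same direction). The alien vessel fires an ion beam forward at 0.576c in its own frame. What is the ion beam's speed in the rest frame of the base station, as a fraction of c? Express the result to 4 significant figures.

First combine the ion beam and alien vessel (S''→S'): u₁ = (0.576 + 0.801)/(1 + 0.576×0.801) = 1.377/1.461376 = 0.94226.
Then combine with the cruiser (S'→S): u = (0.94226 + 0.569)/(1 + 0.94226×0.569) = 1.51126/1.53614594 = 0.9838.

0.9838c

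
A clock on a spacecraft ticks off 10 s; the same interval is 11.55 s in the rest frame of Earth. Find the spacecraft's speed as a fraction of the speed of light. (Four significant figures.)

0.5004c

γ = Δt/Δτ = 11.55/10 = 1.155.
β = √(1 − 1/γ²) = √(1 − 0.749611) = √0.250389 = 0.5004.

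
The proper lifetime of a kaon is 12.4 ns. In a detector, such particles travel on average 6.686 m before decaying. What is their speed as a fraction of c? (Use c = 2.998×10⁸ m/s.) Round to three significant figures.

Lab distance = (lab lifetime)·v = γτ·βc, so βγ = d/(cτ) = 6.686/(2.998×10⁸ × 1.240×10^-8) = 1.7985.
With βγ = 1.7985: γ² = 1 + (βγ)² = 4.2346, and β = (βγ)/γ = 1.7985/2.05781 = 0.874.

0.874c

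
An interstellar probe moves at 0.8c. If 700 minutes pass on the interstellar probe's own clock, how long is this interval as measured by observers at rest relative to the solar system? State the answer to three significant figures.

γ = 1/√(1 − β²) = 1/√(1 − 0.64) = 1/√0.36 = 1/0.6 = 1.6667.
The onboard clock measures proper time, so the interval in the rest frame of the solar system is dilated: Δt = γ·Δτ = 1.6667 × 700 minutes = 1170 minutes.

1170 minutes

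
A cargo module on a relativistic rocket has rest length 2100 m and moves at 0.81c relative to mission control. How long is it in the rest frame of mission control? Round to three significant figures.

β² = 0.6561, so γ = 1/√0.3439 = 1.7052.
Length contraction: L = L₀/γ = 2100/1.7052 = 1230 m.

1230 m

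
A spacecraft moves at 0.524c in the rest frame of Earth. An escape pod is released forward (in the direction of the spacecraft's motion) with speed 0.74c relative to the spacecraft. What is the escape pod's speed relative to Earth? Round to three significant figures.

In units of c, u = (u' + v)/(1 + u'v) with u' = 0.74 and v = 0.524.
Numerator: 0.74 + 0.524 = 1.264. Denominator: 1 + (0.74)(0.524) = 1.38776.
u = 1.264/1.38776 = 0.91082, so the speed is 0.911c.

0.911c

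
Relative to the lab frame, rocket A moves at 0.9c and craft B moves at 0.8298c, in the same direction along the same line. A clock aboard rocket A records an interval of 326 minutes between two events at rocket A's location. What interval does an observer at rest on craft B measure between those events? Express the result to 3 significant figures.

Transform rocket A's velocity into craft B's frame: (0.9 − 0.8298)/(1 − 0.9·0.8298) = 0.0702/0.25318, so the relative speed is 0.27727c.
γ for this relative speed: γ = 1/√(1 − 0.0768787) = 1.0408.
The clock on rocket A records proper time, so craft B measures Δt = γΔτ = 1.0408 × 326 = 339 minutes.

339 minutes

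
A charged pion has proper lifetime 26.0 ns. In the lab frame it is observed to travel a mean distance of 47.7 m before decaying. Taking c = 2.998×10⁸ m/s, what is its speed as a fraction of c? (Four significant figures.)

0.9869c

Lab distance = (lab lifetime)·v = γτ·βc, so βγ = d/(cτ) = 47.70/(2.998×10⁸ × 2.600×10^-8) = 6.1195.
With βγ = 6.1195: γ² = 1 + (βγ)² = 38.4483, and β = (βγ)/γ = 6.1195/6.20067 = 0.9869.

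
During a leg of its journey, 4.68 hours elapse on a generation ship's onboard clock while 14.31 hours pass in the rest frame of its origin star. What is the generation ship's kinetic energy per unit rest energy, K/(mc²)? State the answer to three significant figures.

2.06

From Δt = γΔτ: γ = 14.31/4.68 = 3.05769.
Since K = (γ−1)mc², K/(mc²) = 3.05769 − 1 = 2.06.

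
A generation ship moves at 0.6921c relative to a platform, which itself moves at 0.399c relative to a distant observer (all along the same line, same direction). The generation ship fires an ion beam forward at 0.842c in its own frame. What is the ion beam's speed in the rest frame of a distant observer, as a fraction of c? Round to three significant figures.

Apply u = (u'+v)/(1+u'v) twice. Ion beam in the platform frame: (0.842+0.6921)/(1+0.842·0.6921) = 1.5341/1.5827482 = 0.96926c.
That velocity, transformed to the rest frame of a distant observer: (0.96926+0.399)/(1+0.96926·0.399) = 1.36826/1.38673474 = 0.98668c.

0.987c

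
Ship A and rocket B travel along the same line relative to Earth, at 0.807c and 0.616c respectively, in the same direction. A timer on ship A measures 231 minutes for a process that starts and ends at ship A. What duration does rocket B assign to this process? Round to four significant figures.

The velocity of ship A relative to rocket B is (0.807 − 0.616)c / (1 − 0.807×0.616) = 0.37981c; relative speed 0.37981c.
At |u| = 0.37981c, γ = (1 − 0.144256)^(−1/2) = 1.081.
The clock on ship A records proper time, so rocket B measures Δt = γΔτ = 1.081 × 231 = 249.7 minutes.

249.7 minutes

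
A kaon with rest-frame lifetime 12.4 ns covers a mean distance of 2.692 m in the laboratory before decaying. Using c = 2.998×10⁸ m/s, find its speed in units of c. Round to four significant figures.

0.5865c

Lab distance = (lab lifetime)·v = γτ·βc, so βγ = d/(cτ) = 2.692/(2.998×10⁸ × 1.240×10^-8) = 0.72414.
With βγ = 0.72414: γ² = 1 + (βγ)² = 1.524379, and β = (βγ)/γ = 0.72414/1.23466 = 0.5865.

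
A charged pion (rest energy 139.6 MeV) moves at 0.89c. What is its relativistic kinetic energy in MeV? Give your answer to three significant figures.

γ = 1/√(1 − β²) = 1/√(1 − 0.7921) = 1/√0.2079 = 1/0.455961 = 2.1932.
Kinetic energy: K = (γ − 1)mc² = (2.1932 − 1) × 139.6 MeV = 1.1932 × 139.6 = 167 MeV.

167 MeV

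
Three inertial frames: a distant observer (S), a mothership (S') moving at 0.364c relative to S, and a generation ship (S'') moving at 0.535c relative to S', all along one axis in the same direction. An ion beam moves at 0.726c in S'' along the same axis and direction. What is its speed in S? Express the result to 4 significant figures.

Compose velocities in two stages. Stage 1 (into S'): u₁ = (0.726+0.535)/(1+0.726×0.535) = 0.90823.
Stage 2 (into S): u = (0.90823+0.364)/(1+0.90823×0.364) = 0.95614, so the speed is 0.9561c.

0.9561c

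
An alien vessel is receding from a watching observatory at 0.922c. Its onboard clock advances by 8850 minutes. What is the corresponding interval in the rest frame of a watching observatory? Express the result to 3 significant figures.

With β = 0.922, γ = 1/√(1 − 0.922²) = 1/√0.149916 = 2.5827.
Time dilation: Δt = γ·Δτ = 2.5827 × 8850 = 22900 minutes.

22900 minutes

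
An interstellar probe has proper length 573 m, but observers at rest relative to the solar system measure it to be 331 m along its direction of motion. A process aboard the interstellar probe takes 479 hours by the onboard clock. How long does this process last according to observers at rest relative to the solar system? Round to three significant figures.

From L = L₀/γ: γ = 573/331 = 1.73112.
The same γ dilates the second interval: 1.73112 × 479 hours = 829 hours.

829 hours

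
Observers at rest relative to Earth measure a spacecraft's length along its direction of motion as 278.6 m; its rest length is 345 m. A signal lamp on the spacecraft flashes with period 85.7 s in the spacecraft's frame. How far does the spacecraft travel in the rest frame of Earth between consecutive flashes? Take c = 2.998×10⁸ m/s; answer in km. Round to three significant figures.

1.88×10^7 km

From L = L₀/γ: γ = 345/278.6 = 1.23833.
β = √(1 − 1/γ²) = 0.58981. Lab-frame period = γτ = 1.23833×85.7 s = 106.12 s. Distance = βc × γτ = 0.58981 × 2.998×10⁸ m/s × 106.12 s = 1.8765×10^10 m = 1.88×10^7 km.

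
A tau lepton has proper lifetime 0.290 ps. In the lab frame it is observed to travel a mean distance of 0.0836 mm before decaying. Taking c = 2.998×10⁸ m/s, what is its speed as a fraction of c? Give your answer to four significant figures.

0.6931c

Lab distance = (lab lifetime)·v = γτ·βc, so βγ = d/(cτ) = 8.360×10^-5/(2.998×10⁸ × 2.900×10^-13) = 0.96156.
With βγ = 0.96156: γ² = 1 + (βγ)² = 1.924598, and β = (βγ)/γ = 0.96156/1.3873 = 0.6931.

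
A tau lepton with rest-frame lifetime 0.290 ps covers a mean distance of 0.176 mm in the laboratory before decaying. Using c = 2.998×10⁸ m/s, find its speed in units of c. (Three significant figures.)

0.897c

Lab distance = (lab lifetime)·v = γτ·βc, so βγ = d/(cτ) = 1.760×10^-4/(2.998×10⁸ × 2.900×10^-13) = 2.0243.
With βγ = 2.0243: γ² = 1 + (βγ)² = 5.09779, and β = (βγ)/γ = 2.0243/2.25783 = 0.897.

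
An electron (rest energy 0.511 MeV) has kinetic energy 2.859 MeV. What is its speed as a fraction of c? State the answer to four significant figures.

K = (γ−1)mc², so γ = 1 + 2.859/0.511 = 6.5949.
Then v/c = √(1 − γ⁻²) = √(1 − 0.0229924) = √0.9770076 = 0.9884.

0.9884c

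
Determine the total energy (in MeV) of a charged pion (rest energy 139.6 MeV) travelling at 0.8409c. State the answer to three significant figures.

258 MeV

γ = 1/√(1 − β²) = 1/√(1 − 0.70711281) = 1/√0.29288719 = 1/0.541191 = 1.8478.
Total energy: E = γmc² = 1.8478 × 139.6 MeV = 258 MeV.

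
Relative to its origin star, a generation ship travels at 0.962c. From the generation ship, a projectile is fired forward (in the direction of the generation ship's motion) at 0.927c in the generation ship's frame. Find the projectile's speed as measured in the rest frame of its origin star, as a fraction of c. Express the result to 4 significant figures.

Relativistic velocity addition: u = (u' + v)/(1 + u'v/c²), with u' = 0.927c and v = 0.962c.
Numerator: 0.927 + 0.962 = 1.889. Denominator: 1 + (0.927)(0.962) = 1.891774.
u = 1.889/1.891774 = 0.99853, so the speed is 0.9985c.

0.9985c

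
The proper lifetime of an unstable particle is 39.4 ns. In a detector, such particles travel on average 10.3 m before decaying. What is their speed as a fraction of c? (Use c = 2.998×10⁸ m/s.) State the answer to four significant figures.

0.6572c

Let x = d/(cτ) = 10.30 m / (2.998×10⁸ m/s × 3.940×10^-8 s) = 0.87199. Since d = βγcτ, x = βγ = β/√(1−β²).
Solving: β² = x²/(1+x²) = 0.760367/1.760367 = 0.431937, so β = 0.6572.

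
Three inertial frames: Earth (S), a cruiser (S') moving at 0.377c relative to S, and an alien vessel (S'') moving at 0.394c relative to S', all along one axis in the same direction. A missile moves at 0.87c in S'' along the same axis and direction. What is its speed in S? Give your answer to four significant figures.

0.9730c

First combine the missile and alien vessel (S''→S'): u₁ = (0.87 + 0.394)/(1 + 0.87×0.394) = 1.264/1.34278 = 0.94133.
Then combine with the cruiser (S'→S): u = (0.94133 + 0.377)/(1 + 0.94133×0.377) = 1.31833/1.35488141 = 0.97302.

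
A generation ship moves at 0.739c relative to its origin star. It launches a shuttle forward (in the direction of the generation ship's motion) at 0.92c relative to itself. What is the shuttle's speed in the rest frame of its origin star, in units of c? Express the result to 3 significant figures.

Relativistic velocity addition: u = (u' + v)/(1 + u'v/c²), with u' = 0.92c and v = 0.739c.
Numerator: 0.92 + 0.739 = 1.659. Denominator: 1 + (0.92)(0.739) = 1.67988.
u = 1.659/1.67988 = 0.98757, so the speed is 0.988c.

0.988c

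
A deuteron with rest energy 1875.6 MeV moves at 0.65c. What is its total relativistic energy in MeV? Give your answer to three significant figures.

With β = 0.65, γ = 1/√(1 − 0.65²) = 1/√0.5775 = 1.3159.
Total energy: E = γmc² = 1.3159 × 1875.6 MeV = 2470 MeV.

2470 MeV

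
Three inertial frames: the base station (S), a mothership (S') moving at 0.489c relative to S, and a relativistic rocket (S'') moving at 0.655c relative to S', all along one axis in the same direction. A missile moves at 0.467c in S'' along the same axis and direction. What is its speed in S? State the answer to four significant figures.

0.9493c

First combine the missile and relativistic rocket (S''→S'): u₁ = (0.467 + 0.655)/(1 + 0.467×0.655) = 1.122/1.305885 = 0.85919.
Then combine with the mothership (S'→S): u = (0.85919 + 0.489)/(1 + 0.85919×0.489) = 1.34819/1.42014391 = 0.94933.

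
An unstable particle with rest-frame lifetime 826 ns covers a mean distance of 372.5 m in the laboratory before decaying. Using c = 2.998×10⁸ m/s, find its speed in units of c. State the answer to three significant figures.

0.833c

Lab distance = (lab lifetime)·v = γτ·βc, so βγ = d/(cτ) = 372.5/(2.998×10⁸ × 8.260×10^-7) = 1.5042.
With βγ = 1.5042: γ² = 1 + (βγ)² = 3.26262, and β = (βγ)/γ = 1.5042/1.80627 = 0.833.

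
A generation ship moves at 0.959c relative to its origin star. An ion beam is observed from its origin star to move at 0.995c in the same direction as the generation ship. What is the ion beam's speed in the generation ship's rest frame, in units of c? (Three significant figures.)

0.786c

Transform to the generation ship's frame: u' = (u − v)/(1 − uv/c²).
u' = (0.995 − 0.959)/(1 − 0.995×0.959) = 0.036/0.045795 = 0.78611.
Speed in the generation ship's frame: 0.786c (in the same direction).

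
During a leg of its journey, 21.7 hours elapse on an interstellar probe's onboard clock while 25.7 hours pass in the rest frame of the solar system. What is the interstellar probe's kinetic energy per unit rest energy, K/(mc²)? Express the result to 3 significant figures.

The time-dilation ratio gives γ = 25.7/21.7 = 1.18433.
K/(mc²) = γ − 1 = 1.18433 − 1 = 0.184.

0.184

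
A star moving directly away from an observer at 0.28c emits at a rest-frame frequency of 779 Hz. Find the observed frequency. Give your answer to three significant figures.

Relativistic Doppler (source moving away): f_obs = f_src · √((1−β)/(1+β)).
With β = 0.28: factor = √(0.72/1.28) = 0.75.
f_obs = 779 × 0.75 = 584 Hz.

584 Hz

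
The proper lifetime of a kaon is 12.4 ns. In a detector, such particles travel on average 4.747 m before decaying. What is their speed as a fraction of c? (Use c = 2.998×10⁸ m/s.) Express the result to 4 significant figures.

0.7873c

Let x = d/(cτ) = 4.747 m / (2.998×10⁸ m/s × 1.240×10^-8 s) = 1.2769. Since d = βγcτ, x = βγ = β/√(1−β²).
Solving: β² = x²/(1+x²) = 1.63047/2.63047 = 0.61984, so β = 0.7873.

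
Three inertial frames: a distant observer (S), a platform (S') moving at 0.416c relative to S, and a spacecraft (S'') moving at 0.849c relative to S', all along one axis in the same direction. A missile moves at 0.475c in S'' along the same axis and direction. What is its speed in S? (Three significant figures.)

0.976c

First combine the missile and spacecraft (S''→S'): u₁ = (0.475 + 0.849)/(1 + 0.475×0.849) = 1.324/1.403275 = 0.94351.
Then combine with the platform (S'→S): u = (0.94351 + 0.416)/(1 + 0.94351×0.416) = 1.35951/1.39250016 = 0.97631.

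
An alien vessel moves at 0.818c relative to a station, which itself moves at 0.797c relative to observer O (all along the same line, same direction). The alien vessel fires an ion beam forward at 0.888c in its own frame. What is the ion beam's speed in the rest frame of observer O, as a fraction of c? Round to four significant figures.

0.9987c

Apply u = (u'+v)/(1+u'v) twice. Ion beam in the station frame: (0.888+0.818)/(1+0.888·0.818) = 1.706/1.726384 = 0.98819c.
That velocity, transformed to the rest frame of observer O: (0.98819+0.797)/(1+0.98819·0.797) = 1.78519/1.78758743 = 0.99866c.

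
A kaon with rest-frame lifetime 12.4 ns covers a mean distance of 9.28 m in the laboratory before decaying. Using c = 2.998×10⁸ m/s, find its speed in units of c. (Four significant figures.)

Let x = d/(cτ) = 9.280 m / (2.998×10⁸ m/s × 1.240×10^-8 s) = 2.4963. Since d = βγcτ, x = βγ = β/√(1−β²).
Solving: β² = x²/(1+x²) = 6.23151/7.23151 = 0.861716, so β = 0.9283.

0.9283c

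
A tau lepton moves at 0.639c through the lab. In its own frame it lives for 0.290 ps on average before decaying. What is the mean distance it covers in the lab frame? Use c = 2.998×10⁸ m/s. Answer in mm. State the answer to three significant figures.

0.0722 mm

Lorentz factor: γ = (1 − 0.408321)^(−1/2) = 1.3.
Lab-frame lifetime: Δt = γτ = 1.3 × 0.290 ps = 0.377 ps.
Distance: d = vΔt = 0.639 × 2.998×10⁸ m/s × 3.7700×10^-13 s = 7.22×10^-5 m = 0.0722 mm.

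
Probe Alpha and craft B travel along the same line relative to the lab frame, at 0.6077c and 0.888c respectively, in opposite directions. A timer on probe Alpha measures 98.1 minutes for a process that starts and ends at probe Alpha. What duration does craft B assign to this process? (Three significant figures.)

414 minutes

Speed of probe Alpha in craft B's frame: u = (v_A + v_B)/(1 + v_A v_B/c²) = (0.6077 + 0.888)/(1 + 0.6077×0.888) = 1.4957/1.5396376 = 0.97146; |u| = 0.97146c.
At |u| = 0.97146c, γ = (1 − 0.943735)^(−1/2) = 4.2158.
The clock on probe Alpha records proper time, so craft B measures Δt = γΔτ = 4.2158 × 98.1 = 414 minutes.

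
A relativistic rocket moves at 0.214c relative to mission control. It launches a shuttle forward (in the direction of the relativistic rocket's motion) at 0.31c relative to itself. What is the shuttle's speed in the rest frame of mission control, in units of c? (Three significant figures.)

0.491c

Relativistic velocity addition: u = (u' + v)/(1 + u'v/c²), with u' = 0.31c and v = 0.214c.
Numerator: 0.31 + 0.214 = 0.524. Denominator: 1 + (0.31)(0.214) = 1.06634.
u = 0.524/1.06634 = 0.4914, so the speed is 0.491c.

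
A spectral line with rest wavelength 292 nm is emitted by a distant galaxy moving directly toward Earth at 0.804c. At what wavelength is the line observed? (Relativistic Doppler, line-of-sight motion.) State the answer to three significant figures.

Relativistic Doppler for wavelength: λ_obs = λ_src · √((1−β)/(1+β)).
With β = 0.804: factor = √(0.196/1.804) = 0.32962.
λ_obs = 292 × 0.32962 = 96.2 nm.

96.2 nm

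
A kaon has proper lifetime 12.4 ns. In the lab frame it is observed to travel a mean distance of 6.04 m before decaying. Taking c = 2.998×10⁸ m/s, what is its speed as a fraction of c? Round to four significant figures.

0.8516c

Lab distance = (lab lifetime)·v = γτ·βc, so βγ = d/(cτ) = 6.040/(2.998×10⁸ × 1.240×10^-8) = 1.6247.
With βγ = 1.6247: γ² = 1 + (βγ)² = 3.63965, and β = (βγ)/γ = 1.6247/1.90779 = 0.8516.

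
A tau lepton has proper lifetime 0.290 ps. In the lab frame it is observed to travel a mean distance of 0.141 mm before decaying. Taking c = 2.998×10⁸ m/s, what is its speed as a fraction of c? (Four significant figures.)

0.8512c

Lab distance = (lab lifetime)·v = γτ·βc, so βγ = d/(cτ) = 1.410×10^-4/(2.998×10⁸ × 2.900×10^-13) = 1.6218.
With βγ = 1.6218: γ² = 1 + (βγ)² = 3.63024, and β = (βγ)/γ = 1.6218/1.90532 = 0.8512.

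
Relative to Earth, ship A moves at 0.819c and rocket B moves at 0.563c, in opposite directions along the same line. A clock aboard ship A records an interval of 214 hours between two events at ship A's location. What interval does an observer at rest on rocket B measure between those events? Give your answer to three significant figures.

Transform ship A's velocity into rocket B's frame: (0.819 + 0.563)/(1 + 0.819·0.563) = 1.382/1.461097, so the relative speed is 0.94586c.
γ for this relative speed: γ = 1/√(1 − 0.894651) = 3.081.
The clock on ship A records proper time, so rocket B measures Δt = γΔτ = 3.081 × 214 = 659 hours.

659 hours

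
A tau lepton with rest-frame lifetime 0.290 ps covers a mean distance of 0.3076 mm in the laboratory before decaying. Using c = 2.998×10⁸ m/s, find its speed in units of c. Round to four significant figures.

0.9623c

Lab distance = (lab lifetime)·v = γτ·βc, so βγ = d/(cτ) = 3.076×10^-4/(2.998×10⁸ × 2.900×10^-13) = 3.538.
With βγ = 3.538: γ² = 1 + (βγ)² = 13.5174, and β = (βγ)/γ = 3.538/3.6766 = 0.9623.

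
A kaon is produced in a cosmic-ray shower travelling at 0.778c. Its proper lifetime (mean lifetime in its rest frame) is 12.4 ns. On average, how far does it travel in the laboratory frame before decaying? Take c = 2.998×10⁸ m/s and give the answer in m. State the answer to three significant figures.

4.60 m

With β = 0.778, γ = 1/√(1 − 0.778²) = 1/√0.394716 = 1.5917.
Lab-frame lifetime: Δt = γτ = 1.5917 × 12.4 ns = 19.737 ns.
Distance: d = vΔt = 0.778 × 2.998×10⁸ m/s × 1.9737×10^-8 s = 4.60 m.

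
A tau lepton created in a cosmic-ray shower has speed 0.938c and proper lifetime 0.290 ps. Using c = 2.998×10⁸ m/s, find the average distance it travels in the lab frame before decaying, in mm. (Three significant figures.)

With β = 0.938, γ = 1/√(1 − 0.938²) = 1/√0.120156 = 2.8849.
Lab-frame lifetime: Δt = γτ = 2.8849 × 0.290 ps = 0.83662 ps.
Distance: d = vΔt = 0.938 × 2.998×10⁸ m/s × 8.3662×10^-13 s = 2.35×10^-4 m = 0.235 mm.

0.235 mm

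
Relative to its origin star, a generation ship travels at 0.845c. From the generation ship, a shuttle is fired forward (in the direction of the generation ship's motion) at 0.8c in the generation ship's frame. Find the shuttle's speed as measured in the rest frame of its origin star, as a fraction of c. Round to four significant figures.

0.9815c

In units of c, u = (u' + v)/(1 + u'v) with u' = 0.8 and v = 0.845.
Numerator: 0.8 + 0.845 = 1.645. Denominator: 1 + (0.8)(0.845) = 1.676.
u = 1.645/1.676 = 0.9815, so the speed is 0.9815c.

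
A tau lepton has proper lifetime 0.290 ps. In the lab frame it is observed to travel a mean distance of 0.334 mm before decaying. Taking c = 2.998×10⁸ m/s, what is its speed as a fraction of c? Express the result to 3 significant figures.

0.968c

Lab distance = (lab lifetime)·v = γτ·βc, so βγ = d/(cτ) = 3.340×10^-4/(2.998×10⁸ × 2.900×10^-13) = 3.8416.
With βγ = 3.8416: γ² = 1 + (βγ)² = 15.7579, and β = (βγ)/γ = 3.8416/3.96962 = 0.968.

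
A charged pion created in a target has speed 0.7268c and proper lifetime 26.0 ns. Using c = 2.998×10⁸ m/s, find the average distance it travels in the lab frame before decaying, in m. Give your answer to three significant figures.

8.25 m

With β = 0.7268, γ = 1/√(1 − 0.7268²) = 1/√0.47176176 = 1.4559.
Lab-frame lifetime: Δt = γτ = 1.4559 × 26.0 ns = 37.853 ns.
Distance: d = vΔt = 0.7268 × 2.998×10⁸ m/s × 3.7853×10^-8 s = 8.25 m.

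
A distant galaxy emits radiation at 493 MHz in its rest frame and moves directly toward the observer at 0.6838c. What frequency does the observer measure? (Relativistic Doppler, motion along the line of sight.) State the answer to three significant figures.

Relativistic Doppler (source moving toward): f_obs = f_src · √((1+β)/(1−β)).
With β = 0.6838: factor = √(1.6838/0.3162) = 2.3076.
f_obs = 493 × 2.3076 = 1140 MHz.

1140 MHz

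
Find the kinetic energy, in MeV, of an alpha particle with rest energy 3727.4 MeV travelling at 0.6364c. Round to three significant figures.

1100 MeV

Lorentz factor: γ = (1 − 0.40500496)^(−1/2) = 1.29641.
Kinetic energy: K = (γ − 1)mc² = (1.29641 − 1) × 3727.4 MeV = 0.29641 × 3727.4 = 1100 MeV.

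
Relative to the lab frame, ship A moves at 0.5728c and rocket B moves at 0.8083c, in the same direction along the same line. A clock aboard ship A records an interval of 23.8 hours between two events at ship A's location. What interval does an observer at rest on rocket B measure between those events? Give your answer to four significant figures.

26.48 hours

Speed of ship A in rocket B's frame: u = (v_A − v_B)/(1 − v_A v_B/c²) = (0.5728 − 0.8083)/(1 − 0.5728×0.8083) = −0.2355/0.53700576 = −0.43854; |u| = 0.43854c.
γ for this relative speed: γ = 1/√(1 − 0.192317) = 1.1127.
The clock on ship A records proper time, so rocket B measures Δt = γΔτ = 1.1127 × 23.8 = 26.48 hours.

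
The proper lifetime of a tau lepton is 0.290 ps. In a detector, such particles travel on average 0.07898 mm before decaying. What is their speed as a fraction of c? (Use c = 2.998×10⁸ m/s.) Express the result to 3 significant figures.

Let x = d/(cτ) = 7.898×10^-5 m / (2.998×10⁸ m/s × 2.900×10^-13 s) = 0.90842. Since d = βγcτ, x = βγ = β/√(1−β²).
Solving: β² = x²/(1+x²) = 0.825227/1.825227 = 0.452123, so β = 0.672.

0.672c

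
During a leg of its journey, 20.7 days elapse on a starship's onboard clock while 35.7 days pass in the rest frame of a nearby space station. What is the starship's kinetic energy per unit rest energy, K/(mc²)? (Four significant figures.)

The time-dilation ratio gives γ = 35.7/20.7 = 1.72464.
K/(mc²) = γ − 1 = 1.72464 − 1 = 0.7246.

0.7246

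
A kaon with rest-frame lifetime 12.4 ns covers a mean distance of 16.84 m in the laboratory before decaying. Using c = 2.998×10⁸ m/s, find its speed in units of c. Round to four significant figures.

0.9765c

d = βγcτ ⇒ βγ = d/(cτ) = 16.84 m / (3.71752 m) = 4.5299.
β = (βγ)/√(1+(βγ)²) = 4.5299/√21.52 = 0.9765.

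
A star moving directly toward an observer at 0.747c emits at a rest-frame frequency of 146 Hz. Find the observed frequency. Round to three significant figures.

384 Hz

Relativistic Doppler (source moving toward): f_obs = f_src · √((1+β)/(1−β)).
With β = 0.747: factor = √(1.747/0.253) = 2.6278.
f_obs = 146 × 2.6278 = 384 Hz.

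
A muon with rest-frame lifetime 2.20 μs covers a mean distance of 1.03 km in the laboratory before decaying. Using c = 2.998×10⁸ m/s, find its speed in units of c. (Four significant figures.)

0.8421c

Let x = d/(cτ) = 1030 m / (2.998×10⁸ m/s × 2.200×10^-6 s) = 1.5616. Since d = βγcτ, x = βγ = β/√(1−β²).
Solving: β² = x²/(1+x²) = 2.43859/3.43859 = 0.709183, so β = 0.8421.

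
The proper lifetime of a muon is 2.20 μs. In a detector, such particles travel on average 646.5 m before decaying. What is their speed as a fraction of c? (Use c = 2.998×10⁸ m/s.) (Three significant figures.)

0.700c

d = βγcτ ⇒ βγ = d/(cτ) = 646.5 m / (659.56 m) = 0.9802.
β = (βγ)/√(1+(βγ)²) = 0.9802/√1.960792 = 0.700.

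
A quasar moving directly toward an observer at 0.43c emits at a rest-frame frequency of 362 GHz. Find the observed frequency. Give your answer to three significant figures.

Relativistic Doppler (source moving toward): f_obs = f_src · √((1+β)/(1−β)).
With β = 0.43: factor = √(1.43/0.57) = 1.5839.
f_obs = 362 × 1.5839 = 573 GHz.

573 GHz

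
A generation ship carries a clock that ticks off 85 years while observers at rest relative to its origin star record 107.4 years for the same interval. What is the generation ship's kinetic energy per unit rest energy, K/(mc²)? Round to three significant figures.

γ = Δt/Δτ = 107.4/85 = 1.26353.
Since K = (γ−1)mc², K/(mc²) = 1.26353 − 1 = 0.264.

0.264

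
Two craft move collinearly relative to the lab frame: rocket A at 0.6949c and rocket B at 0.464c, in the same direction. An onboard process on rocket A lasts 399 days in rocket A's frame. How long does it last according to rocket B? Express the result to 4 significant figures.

424.4 days

Speed of rocket A in rocket B's frame: u = (v_A − v_B)/(1 − v_A v_B/c²) = (0.6949 − 0.464)/(1 − 0.6949×0.464) = 0.2309/0.6775664 = 0.34078; |u| = 0.34078c.
γ for this relative speed: γ = 1/√(1 − 0.116131) = 1.0637.
Rocket A's interval is proper; time dilation gives Δt_B = γΔτ = 1.0637 × 399 days = 424.4 days.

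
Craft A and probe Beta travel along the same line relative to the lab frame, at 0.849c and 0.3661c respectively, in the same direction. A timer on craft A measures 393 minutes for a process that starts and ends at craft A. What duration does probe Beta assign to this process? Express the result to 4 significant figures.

Transform craft A's velocity into probe Beta's frame: (0.849 − 0.3661)/(1 − 0.849·0.3661) = 0.4829/0.6891811, so the relative speed is 0.70069c.
At |u| = 0.70069c, γ = (1 − 0.490966)^(−1/2) = 1.4016.
Craft A's interval is proper; time dilation gives Δt_B = γΔτ = 1.4016 × 393 minutes = 550.8 minutes.

550.8 minutes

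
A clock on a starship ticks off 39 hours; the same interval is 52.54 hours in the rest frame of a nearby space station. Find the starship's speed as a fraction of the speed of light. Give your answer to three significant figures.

0.670c

γ = Δt/Δτ = 52.54/39 = 1.3472.
β = √(1 − 1/γ²) = √(1 − 0.55098) = √0.44902 = 0.670.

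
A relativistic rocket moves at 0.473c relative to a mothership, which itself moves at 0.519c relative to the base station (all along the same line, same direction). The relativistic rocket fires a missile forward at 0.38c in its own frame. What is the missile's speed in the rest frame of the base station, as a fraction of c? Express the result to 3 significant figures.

0.903c

Compose velocities in two stages. Stage 1 (into S'): u₁ = (0.38+0.473)/(1+0.38×0.473) = 0.72304.
Stage 2 (into S): u = (0.72304+0.519)/(1+0.72304×0.519) = 0.90313, so the speed is 0.903c.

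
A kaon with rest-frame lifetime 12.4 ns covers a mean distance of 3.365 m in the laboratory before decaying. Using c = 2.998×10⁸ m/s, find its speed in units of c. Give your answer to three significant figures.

Lab distance = (lab lifetime)·v = γτ·βc, so βγ = d/(cτ) = 3.365/(2.998×10⁸ × 1.240×10^-8) = 0.90517.
With βγ = 0.90517: γ² = 1 + (βγ)² = 1.819333, and β = (βγ)/γ = 0.90517/1.34883 = 0.671.

0.671c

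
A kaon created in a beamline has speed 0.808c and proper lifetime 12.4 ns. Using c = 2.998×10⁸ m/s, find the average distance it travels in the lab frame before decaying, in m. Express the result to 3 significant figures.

With β = 0.808, γ = 1/√(1 − 0.808²) = 1/√0.347136 = 1.6973.
Lab-frame lifetime: Δt = γτ = 1.6973 × 12.4 ns = 21.047 ns.
Distance: d = vΔt = 0.808 × 2.998×10⁸ m/s × 2.1047×10^-8 s = 5.10 m.

5.10 m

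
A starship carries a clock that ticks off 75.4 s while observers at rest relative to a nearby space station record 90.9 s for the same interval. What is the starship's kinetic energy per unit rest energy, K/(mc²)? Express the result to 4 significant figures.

From Δt = γΔτ: γ = 90.9/75.4 = 1.20557.
Since K = (γ−1)mc², K/(mc²) = 1.20557 − 1 = 0.2056.

0.2056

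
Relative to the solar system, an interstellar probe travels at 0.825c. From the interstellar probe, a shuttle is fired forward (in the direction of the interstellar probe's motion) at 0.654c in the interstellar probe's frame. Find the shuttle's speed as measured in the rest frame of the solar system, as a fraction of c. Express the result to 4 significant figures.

0.9607c

In units of c, u = (u' + v)/(1 + u'v) with u' = 0.654 and v = 0.825.
Numerator: 0.654 + 0.825 = 1.479. Denominator: 1 + (0.654)(0.825) = 1.53955.
u = 1.479/1.53955 = 0.96067, so the speed is 0.9607c.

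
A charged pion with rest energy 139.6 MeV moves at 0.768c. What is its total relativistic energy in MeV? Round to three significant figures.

Lorentz factor: γ = (1 − 0.589824)^(−1/2) = 1.5614.
Total energy: E = γmc² = 1.5614 × 139.6 MeV = 218 MeV.

218 MeV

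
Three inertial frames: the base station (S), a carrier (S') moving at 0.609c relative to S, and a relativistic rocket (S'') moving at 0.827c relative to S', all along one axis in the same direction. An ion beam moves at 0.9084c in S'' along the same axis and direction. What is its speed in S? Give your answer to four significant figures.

Apply u = (u'+v)/(1+u'v) twice. Ion beam in the carrier frame: (0.9084+0.827)/(1+0.9084·0.827) = 1.7354/1.7512468 = 0.99095c.
That velocity, transformed to the rest frame of the base station: (0.99095+0.609)/(1+0.99095·0.609) = 1.59995/1.60348855 = 0.99779c.

0.9978c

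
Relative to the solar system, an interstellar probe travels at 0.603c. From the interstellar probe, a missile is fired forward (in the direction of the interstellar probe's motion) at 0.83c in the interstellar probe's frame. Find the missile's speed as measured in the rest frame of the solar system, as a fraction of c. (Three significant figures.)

In units of c, u = (u' + v)/(1 + u'v) with u' = 0.83 and v = 0.603.
Numerator: 0.83 + 0.603 = 1.433. Denominator: 1 + (0.83)(0.603) = 1.50049.
u = 1.433/1.50049 = 0.95502, so the speed is 0.955c.

0.955c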